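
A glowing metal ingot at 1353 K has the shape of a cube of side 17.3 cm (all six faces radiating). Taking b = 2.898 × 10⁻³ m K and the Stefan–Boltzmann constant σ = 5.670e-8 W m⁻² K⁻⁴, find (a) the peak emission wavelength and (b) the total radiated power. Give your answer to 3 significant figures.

λ_max ≈ 2.14×10³ nm; P ≈ 3.41×10⁴ W

(a) λ_max = b/T = 2.898×10⁻³/1353 = 2.142×10⁻⁶ m = 2.14×10³ nm.
Area A = 6s² = 6×(0.173 m)² = 0.179574 m².
(b) P = σAT⁴ = 5.670×10⁻⁸×0.179574×(1353)⁴ = 3.41×10⁴ W.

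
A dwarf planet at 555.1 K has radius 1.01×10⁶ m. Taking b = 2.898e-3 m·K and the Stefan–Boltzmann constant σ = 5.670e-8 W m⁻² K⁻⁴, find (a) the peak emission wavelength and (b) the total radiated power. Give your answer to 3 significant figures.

λ_max ≈ 5.22 μm; P ≈ 6.90×10¹⁶ W

(a) λ_max = b/T = 2.898×10⁻³/555.1 = 5.221×10⁻⁶ m = 5.22 μm.
Surface area A = 4πR² = 4π(1.01×10⁶ m)² = 1.28190×10¹³ m².
(b) P = σAT⁴ = 5.670×10⁻⁸×1.28190×10¹³×(555.1)⁴ = 6.90×10¹⁶ W.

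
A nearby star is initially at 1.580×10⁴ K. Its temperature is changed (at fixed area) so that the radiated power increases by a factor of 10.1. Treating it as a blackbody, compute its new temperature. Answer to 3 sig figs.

P ∝ T⁴, so T₂/T₁ = (P₂/P₁)^(1/4) = (10.1)^(1/4) = 1.78271.
T₂ = 1.580×10⁴ × 1.78271 = 2.82×10⁴ K.

T₂ ≈ 2.82×10⁴ K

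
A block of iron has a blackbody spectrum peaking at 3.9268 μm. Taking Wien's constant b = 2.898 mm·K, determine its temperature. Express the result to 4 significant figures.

T ≈ 738.0 K

Wien's law gives T = b/λ_max = (2.898×10⁻³ m·K)/(3.9268×10⁻⁶ m) = 738.0 K.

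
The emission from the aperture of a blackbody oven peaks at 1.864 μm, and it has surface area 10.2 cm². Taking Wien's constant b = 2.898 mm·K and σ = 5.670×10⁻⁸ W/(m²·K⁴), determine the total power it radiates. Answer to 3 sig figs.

Wien's law: T = b/λ_max = 2.898×10⁻³/1.864×10⁻⁶ = 1554.72 K.
Area A = 10.2 cm² = 1.02×10⁻³ m².
Then P = σAT⁴ = 5.670×10⁻⁸×1.02×10⁻³×(1554.72)⁴ = 338 W.

P ≈ 338 W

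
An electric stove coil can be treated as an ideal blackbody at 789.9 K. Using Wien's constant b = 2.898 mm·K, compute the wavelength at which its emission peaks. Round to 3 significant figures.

λ_max ≈ 3.67 μm

Wien's displacement law: λ_max = b/T = (2.898×10⁻³ m·K)/(789.9 K) = 3.669×10⁻⁶ m.
That is 3.67 μm, in the infrared range.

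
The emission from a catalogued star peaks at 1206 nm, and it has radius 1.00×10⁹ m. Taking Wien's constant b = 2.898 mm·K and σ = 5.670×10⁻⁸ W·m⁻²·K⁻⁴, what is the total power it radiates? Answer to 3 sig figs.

Wien's law: T = b/λ_max = 2.898×10⁻³/1.206×10⁻⁶ = 2402.99 K.
Surface area A = 4πR² = 4π(1.00×10⁹ m)² = 1.25664×10¹⁹ m².
Then P = σAT⁴ = 5.670×10⁻⁸×1.25664×10¹⁹×(2402.99)⁴ = 2.38×10²⁵ W.

P ≈ 2.38×10²⁵ W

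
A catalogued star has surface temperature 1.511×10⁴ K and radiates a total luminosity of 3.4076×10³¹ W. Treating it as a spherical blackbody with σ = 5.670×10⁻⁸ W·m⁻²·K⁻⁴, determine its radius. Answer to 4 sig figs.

R ≈ 3.029×10¹⁰ m

L = 4πR²σT⁴ ⇒ R = √(L/(4πσT⁴)).
σT⁴ = 2.95557×10⁹ W/m², so R = √(3.4076×10³¹/(4π×2.95557×10⁹)) = 3.029×10¹⁰ m.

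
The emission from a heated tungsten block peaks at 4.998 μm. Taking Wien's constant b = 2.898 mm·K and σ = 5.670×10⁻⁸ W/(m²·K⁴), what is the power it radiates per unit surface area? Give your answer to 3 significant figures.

Wien's law: T = b/λ_max = 2.898×10⁻³/4.998×10⁻⁶ = 579.832 K.
Then I = σT⁴ = 5.670×10⁻⁸×(579.832)⁴ = 6.41×10³ W/m².

I ≈ 6.41×10³ W/m²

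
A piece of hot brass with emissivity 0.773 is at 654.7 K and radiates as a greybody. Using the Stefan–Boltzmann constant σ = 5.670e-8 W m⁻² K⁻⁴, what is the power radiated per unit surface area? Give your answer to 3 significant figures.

Stefan–Boltzmann: I = εσT⁴ = 0.773 × 5.670×10⁻⁸ × (654.7)⁴ = 8.05×10³ W/m².

I ≈ 8.05×10³ W/m²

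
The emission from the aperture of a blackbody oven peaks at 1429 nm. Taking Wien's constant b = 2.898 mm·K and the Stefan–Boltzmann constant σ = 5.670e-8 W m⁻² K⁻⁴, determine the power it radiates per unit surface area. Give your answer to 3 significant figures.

I ≈ 9.59×10⁵ W/m²

Wien's law: T = b/λ_max = 2.898×10⁻³/1.429×10⁻⁶ = 2027.99 K.
Then I = σT⁴ = 5.670×10⁻⁸×(2027.99)⁴ = 9.59×10⁵ W/m².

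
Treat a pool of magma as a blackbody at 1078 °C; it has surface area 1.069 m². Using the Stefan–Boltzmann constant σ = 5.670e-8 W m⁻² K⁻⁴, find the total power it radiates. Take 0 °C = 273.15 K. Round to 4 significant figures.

T = 1078 °C + 273.15 = 1351.15 K.
Area A = 1.069 m².
P = σAT⁴ = 5.670×10⁻⁸ × 1.069 × (1351.15)⁴ = 2.020×10⁵ W.

P ≈ 2.020×10⁵ W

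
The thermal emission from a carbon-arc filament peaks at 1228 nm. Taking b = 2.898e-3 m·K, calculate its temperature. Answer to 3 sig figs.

Wien's law gives T = b/λ_max = (2.898×10⁻³ m·K)/(1.228×10⁻⁶ m) = 2.36×10³ K.

T ≈ 2.36×10³ K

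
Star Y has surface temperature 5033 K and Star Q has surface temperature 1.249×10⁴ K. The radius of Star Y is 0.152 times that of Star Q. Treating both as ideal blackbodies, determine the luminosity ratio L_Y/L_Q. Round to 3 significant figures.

L ∝ R²T⁴, so L_Y/L_Q = (R_Y/R_Q)²(T_Y/T_Q)⁴ = (0.152)² × (5033/1.249×10⁴)⁴ = 0.023104 × 0.0263668 = 6.09×10⁻⁴.

L_Y/L_Q ≈ 6.09×10⁻⁴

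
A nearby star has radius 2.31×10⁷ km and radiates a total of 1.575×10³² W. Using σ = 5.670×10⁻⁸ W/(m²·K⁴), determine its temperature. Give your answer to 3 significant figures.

Surface area A = 4πR² = 4π(2.31×10¹⁰ m)² = 6.70554×10²¹ m².
P = σAT⁴ ⇒ T = (P/(σA))^(1/4) = (1.575×10³²/(5.670×10⁻⁸×6.70554×10²¹))^(1/4) = 2.54×10⁴ K.

T ≈ 2.54×10⁴ K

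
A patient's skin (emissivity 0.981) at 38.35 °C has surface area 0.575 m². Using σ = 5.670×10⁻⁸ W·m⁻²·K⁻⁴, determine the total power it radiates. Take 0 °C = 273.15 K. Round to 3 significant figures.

P ≈ 301 W

T = 38.35 °C + 273.15 = 311.50 K.
Area A = 0.575 m².
P = εσAT⁴ = 0.981 × 5.670×10⁻⁸ × 0.575 × (311.50)⁴ = 301 W.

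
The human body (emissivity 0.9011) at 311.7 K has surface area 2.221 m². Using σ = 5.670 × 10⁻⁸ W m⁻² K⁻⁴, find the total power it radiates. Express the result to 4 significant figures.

Area A = 2.221 m².
P = εσAT⁴ = 0.9011 × 5.670×10⁻⁸ × 2.221 × (311.7)⁴ = 1071 W.

P ≈ 1071 W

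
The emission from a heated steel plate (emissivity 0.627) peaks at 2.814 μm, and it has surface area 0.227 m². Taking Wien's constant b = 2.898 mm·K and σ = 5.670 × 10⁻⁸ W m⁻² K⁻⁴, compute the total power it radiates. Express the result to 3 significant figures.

Wien's law: T = b/λ_max = 2.898×10⁻³/2.814×10⁻⁶ = 1029.85 K.
Area A = 0.227 m².
Then P = εσAT⁴ = 0.627×5.670×10⁻⁸×0.227×(1029.85)⁴ = 9.08×10³ W.

P ≈ 9.08×10³ W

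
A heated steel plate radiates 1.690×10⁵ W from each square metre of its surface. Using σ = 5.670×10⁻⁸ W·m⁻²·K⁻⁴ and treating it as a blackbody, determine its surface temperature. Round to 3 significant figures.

I = σT⁴, so T = (I/σ)^(1/4) = (1.690×10⁵/(5.670×10⁻⁸))^(1/4) = 1.31×10³ K.

T ≈ 1.31×10³ K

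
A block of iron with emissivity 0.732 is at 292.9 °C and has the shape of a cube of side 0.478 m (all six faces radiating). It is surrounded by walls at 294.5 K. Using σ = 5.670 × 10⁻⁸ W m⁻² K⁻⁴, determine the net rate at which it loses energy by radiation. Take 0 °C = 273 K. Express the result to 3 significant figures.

Net loss ≈ 5.41×10³ W

T = 292.9 °C + 273 = 565.9 K.
Area A = 6s² = 6×(0.478 m)² = 1.3709 m².
Net radiated power P_net = εσA(T⁴ − T₀⁴) = 0.732×5.670×10⁻⁸×1.3709×(565.9⁴ − 294.5⁴).
T⁴ − T₀⁴ = 1.02555×10¹¹ − 7.52214×10⁹ = 9.50329×10¹⁰ K⁴, so P_net = 5.41×10³ W.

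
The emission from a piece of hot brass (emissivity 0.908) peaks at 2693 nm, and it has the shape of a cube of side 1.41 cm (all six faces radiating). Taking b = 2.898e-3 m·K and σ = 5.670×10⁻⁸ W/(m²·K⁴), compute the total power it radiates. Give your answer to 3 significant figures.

P ≈ 82.4 W

Wien's law: T = b/λ_max = 2.898×10⁻³/2.693×10⁻⁶ = 1076.12 K.
Area A = 6s² = 6×(0.0141 m)² = 1.19286×10⁻³ m².
Then P = εσAT⁴ = 0.908×5.670×10⁻⁸×1.19286×10⁻³×(1076.12)⁴ = 82.4 W.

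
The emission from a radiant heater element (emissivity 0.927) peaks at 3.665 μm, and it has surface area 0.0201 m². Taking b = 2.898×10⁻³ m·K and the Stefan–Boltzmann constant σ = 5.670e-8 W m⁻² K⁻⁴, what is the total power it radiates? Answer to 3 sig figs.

Wien's law: T = b/λ_max = 2.898×10⁻³/3.665×10⁻⁶ = 790.723 K.
Area A = 0.0201 m².
Then P = εσAT⁴ = 0.927×5.670×10⁻⁸×0.0201×(790.723)⁴ = 413 W.

P ≈ 413 W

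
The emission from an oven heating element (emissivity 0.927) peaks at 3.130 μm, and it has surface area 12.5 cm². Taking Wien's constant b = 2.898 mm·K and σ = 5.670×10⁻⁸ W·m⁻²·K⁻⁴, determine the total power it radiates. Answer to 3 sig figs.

Wien's law: T = b/λ_max = 2.898×10⁻³/3.130×10⁻⁶ = 925.879 K.
Area A = 12.5 cm² = 1.25×10⁻³ m².
Then P = εσAT⁴ = 0.927×5.670×10⁻⁸×1.25×10⁻³×(925.879)⁴ = 48.3 W.

P ≈ 48.3 W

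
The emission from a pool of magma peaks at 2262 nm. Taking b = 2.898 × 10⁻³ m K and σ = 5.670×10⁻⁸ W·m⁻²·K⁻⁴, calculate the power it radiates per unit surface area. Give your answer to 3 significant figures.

Wien's law: T = b/λ_max = 2.898×10⁻³/2.262×10⁻⁶ = 1281.17 K.
Then I = σT⁴ = 5.670×10⁻⁸×(1281.17)⁴ = 1.53×10⁵ W/m².

I ≈ 1.53×10⁵ W/m²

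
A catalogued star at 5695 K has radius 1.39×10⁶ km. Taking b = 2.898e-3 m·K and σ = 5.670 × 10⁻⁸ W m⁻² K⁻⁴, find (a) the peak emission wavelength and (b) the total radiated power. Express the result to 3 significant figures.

λ_max ≈ 0.509 μm; P ≈ 1.45×10²⁷ W

(a) λ_max = b/T = 2.898×10⁻³/5695 = 5.089×10⁻⁷ m = 0.509 μm.
Surface area A = 4πR² = 4π(1.39×10⁹ m)² = 2.42795×10¹⁹ m².
(b) P = σAT⁴ = 5.670×10⁻⁸×2.42795×10¹⁹×(5695)⁴ = 1.45×10²⁷ W.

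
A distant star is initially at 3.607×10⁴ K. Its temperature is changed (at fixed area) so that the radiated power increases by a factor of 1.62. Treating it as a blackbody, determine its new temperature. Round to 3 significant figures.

P ∝ T⁴, so T₂/T₁ = (P₂/P₁)^(1/4) = (1.62)^(1/4) = 1.12818.
T₂ = 3.607×10⁴ × 1.12818 = 4.07×10⁴ K.

T₂ ≈ 4.07×10⁴ K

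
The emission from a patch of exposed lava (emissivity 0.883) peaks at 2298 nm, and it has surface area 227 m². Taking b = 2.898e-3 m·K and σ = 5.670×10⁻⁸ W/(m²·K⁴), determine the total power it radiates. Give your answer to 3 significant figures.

Wien's law: T = b/λ_max = 2.898×10⁻³/2.298×10⁻⁶ = 1261.10 K.
Area A = 227 m².
Then P = εσAT⁴ = 0.883×5.670×10⁻⁸×227×(1261.10)⁴ = 2.87×10⁷ W.

P ≈ 2.87×10⁷ W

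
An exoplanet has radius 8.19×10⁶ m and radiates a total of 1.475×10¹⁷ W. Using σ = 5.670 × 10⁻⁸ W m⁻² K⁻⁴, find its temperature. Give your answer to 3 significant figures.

Surface area A = 4πR² = 4π(8.19×10⁶ m)² = 8.42903×10¹⁴ m².
P = σAT⁴ ⇒ T = (P/(σA))^(1/4) = (1.475×10¹⁷/(5.670×10⁻⁸×8.42903×10¹⁴))^(1/4) = 236 K.

T ≈ 236 K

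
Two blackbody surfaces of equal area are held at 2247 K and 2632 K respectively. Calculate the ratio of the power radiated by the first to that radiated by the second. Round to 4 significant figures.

With equal areas, P₁/P₂ = (T₁/T₂)⁴ = (2247/2632)⁴ = 0.5312.

P₁/P₂ ≈ 0.5312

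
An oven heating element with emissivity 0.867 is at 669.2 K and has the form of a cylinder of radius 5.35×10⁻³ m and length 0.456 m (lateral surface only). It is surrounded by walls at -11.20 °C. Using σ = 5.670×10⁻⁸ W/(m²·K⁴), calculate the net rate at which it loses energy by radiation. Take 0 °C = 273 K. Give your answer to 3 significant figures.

Surroundings: T = -11.20 °C + 273 = 261.80 K.
Lateral area A = 2πrL = 2π×5.35×10⁻³×0.456 = 0.0153285 m².
Net radiated power P_net = εσA(T⁴ − T₀⁴) = 0.867×5.670×10⁻⁸×0.0153285×(669.2⁴ − 261.80⁴).
T⁴ − T₀⁴ = 2.00550×10¹¹ − 4.69763×10⁹ = 1.95852×10¹¹ K⁴, so P_net = 148 W.

Net loss ≈ 148 W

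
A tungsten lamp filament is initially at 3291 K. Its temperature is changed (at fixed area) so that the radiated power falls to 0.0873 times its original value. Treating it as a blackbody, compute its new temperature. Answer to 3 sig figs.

T₂ ≈ 1.79×10³ K

P ∝ T⁴, so T₂/T₁ = (P₂/P₁)^(1/4) = (0.0873)^(1/4) = 0.543568.
T₂ = 3291 × 0.543568 = 1.79×10³ K.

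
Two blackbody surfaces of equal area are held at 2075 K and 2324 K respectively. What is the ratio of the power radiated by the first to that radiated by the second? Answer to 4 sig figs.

With equal areas, P₁/P₂ = (T₁/T₂)⁴ = (2075/2324)⁴ = 0.6355.

P₁/P₂ ≈ 0.6355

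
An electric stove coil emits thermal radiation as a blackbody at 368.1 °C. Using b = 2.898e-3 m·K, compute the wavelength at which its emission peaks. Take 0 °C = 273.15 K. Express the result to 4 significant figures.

λ_max ≈ 4.519 μm

T = 368.1 °C + 273.15 = 641.25 K.
Wien's displacement law: λ_max = b/T = (2.898×10⁻³ m·K)/(641.25 K) = 4.5193×10⁻⁶ m.
That is 4.519 μm, in the infrared range.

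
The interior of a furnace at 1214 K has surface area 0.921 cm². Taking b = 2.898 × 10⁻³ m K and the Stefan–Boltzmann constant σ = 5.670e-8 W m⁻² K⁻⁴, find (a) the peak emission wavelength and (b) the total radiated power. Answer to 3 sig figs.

(a) λ_max = b/T = 2.898×10⁻³/1214 = 2.387×10⁻⁶ m = 2.39×10³ nm.
Area A = 0.921 cm² = 9.21×10⁻⁵ m².
(b) P = σAT⁴ = 5.670×10⁻⁸×9.21×10⁻⁵×(1214)⁴ = 11.3 W.

λ_max ≈ 2.39×10³ nm; P ≈ 11.3 W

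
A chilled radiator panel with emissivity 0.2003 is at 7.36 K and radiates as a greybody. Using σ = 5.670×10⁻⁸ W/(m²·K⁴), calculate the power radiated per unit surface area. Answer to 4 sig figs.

Stefan–Boltzmann: I = εσT⁴ = 0.2003 × 5.670×10⁻⁸ × (7.36)⁴ = 3.333×10⁻⁵ W/m².

I ≈ 3.333×10⁻⁵ W/m²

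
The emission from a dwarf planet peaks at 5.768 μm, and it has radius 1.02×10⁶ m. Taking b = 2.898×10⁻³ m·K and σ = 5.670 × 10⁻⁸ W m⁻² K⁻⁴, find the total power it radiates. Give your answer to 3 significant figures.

P ≈ 4.72×10¹⁶ W

Wien's law: T = b/λ_max = 2.898×10⁻³/5.768×10⁻⁶ = 502.427 K.
Surface area A = 4πR² = 4π(1.02×10⁶ m)² = 1.30741×10¹³ m².
Then P = σAT⁴ = 5.670×10⁻⁸×1.30741×10¹³×(502.427)⁴ = 4.72×10¹⁶ W.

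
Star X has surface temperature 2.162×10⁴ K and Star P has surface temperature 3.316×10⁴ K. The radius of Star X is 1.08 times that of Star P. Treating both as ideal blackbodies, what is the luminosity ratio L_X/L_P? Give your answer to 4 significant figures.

L_X/L_P ≈ 0.2108

L ∝ R²T⁴, so L_X/L_P = (R_X/R_P)²(T_X/T_P)⁴ = (1.08)² × (2.162×10⁴/3.316×10⁴)⁴ = 1.1664 × 0.180703 = 0.2108.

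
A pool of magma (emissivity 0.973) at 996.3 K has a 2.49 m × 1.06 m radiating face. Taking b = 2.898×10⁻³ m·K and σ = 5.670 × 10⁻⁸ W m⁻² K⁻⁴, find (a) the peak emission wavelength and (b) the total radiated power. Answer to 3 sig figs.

λ_max ≈ 2.91×10³ nm; P ≈ 1.43×10⁵ W

(a) λ_max = b/T = 2.898×10⁻³/996.3 = 2.909×10⁻⁶ m = 2.91×10³ nm.
Area A = 2.49 × 1.06 = 2.6394 m².
(b) P = εσAT⁴ = 0.973×5.670×10⁻⁸×2.6394×(996.3)⁴ = 1.43×10⁵ W.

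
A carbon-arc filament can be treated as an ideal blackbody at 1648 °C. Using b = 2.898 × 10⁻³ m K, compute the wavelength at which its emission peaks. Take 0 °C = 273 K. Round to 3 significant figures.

λ_max ≈ 1.51 μm

T = 1648 °C + 273 = 1921 K.
Wien's displacement law: λ_max = b/T = (2.898×10⁻³ m·K)/(1921 K) = 1.509×10⁻⁶ m.
That is 1.51 μm, in the infrared range.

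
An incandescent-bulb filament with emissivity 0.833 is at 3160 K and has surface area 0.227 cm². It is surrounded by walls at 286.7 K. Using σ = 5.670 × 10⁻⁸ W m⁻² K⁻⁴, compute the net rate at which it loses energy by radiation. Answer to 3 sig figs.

Area A = 0.227 cm² = 2.27×10⁻⁵ m².
Net radiated power P_net = εσA(T⁴ − T₀⁴) = 0.833×5.670×10⁻⁸×2.27×10⁻⁵×(3160⁴ − 286.7⁴).
T⁴ − T₀⁴ = 9.97122×10¹³ − 6.75633×10⁹ = 9.97054×10¹³ K⁴, so P_net = 107 W.

Net loss ≈ 107 W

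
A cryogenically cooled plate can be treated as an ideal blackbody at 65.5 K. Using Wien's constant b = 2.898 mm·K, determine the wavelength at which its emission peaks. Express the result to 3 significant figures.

Wien's displacement law: λ_max = b/T = (2.898×10⁻³ m·K)/(65.5 K) = 4.424×10⁻⁵ m.
That is 44.2 μm, in the infrared range.

λ_max ≈ 44.2 μm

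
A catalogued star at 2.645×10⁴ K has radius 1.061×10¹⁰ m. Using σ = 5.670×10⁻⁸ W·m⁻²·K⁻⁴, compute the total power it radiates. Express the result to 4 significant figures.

Surface area A = 4πR² = 4π(1.061×10¹⁰ m)² = 1.41462×10²¹ m².
P = σAT⁴ = 5.670×10⁻⁸ × 1.41462×10²¹ × (2.645×10⁴)⁴ = 3.926×10³¹ W.

P ≈ 3.926×10³¹ W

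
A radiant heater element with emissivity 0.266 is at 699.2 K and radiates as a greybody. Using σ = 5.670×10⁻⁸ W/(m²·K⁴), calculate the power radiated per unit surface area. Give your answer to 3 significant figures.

I ≈ 3.60×10³ W/m²

Stefan–Boltzmann: I = εσT⁴ = 0.266 × 5.670×10⁻⁸ × (699.2)⁴ = 3.60×10³ W/m².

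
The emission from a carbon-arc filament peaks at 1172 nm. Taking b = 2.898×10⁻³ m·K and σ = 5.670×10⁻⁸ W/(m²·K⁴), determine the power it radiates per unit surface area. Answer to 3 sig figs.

Wien's law: T = b/λ_max = 2.898×10⁻³/1.172×10⁻⁶ = 2472.70 K.
Then I = σT⁴ = 5.670×10⁻⁸×(2472.70)⁴ = 2.12×10⁶ W/m².

I ≈ 2.12×10⁶ W/m²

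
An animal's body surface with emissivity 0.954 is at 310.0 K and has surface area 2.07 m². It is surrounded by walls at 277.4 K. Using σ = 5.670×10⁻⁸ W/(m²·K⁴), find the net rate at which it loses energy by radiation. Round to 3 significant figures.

Net loss ≈ 371 W

Area A = 2.07 m².
Net radiated power P_net = εσA(T⁴ − T₀⁴) = 0.954×5.670×10⁻⁸×2.07×(310.0⁴ − 277.4⁴).
T⁴ − T₀⁴ = 9.23521×10⁹ − 5.92142×10⁹ = 3.31379×10⁹ K⁴, so P_net = 371 W.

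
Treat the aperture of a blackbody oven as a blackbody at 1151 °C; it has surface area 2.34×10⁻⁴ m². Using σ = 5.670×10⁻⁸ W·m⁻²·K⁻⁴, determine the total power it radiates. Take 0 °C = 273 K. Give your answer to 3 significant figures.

P ≈ 54.6 W

T = 1151 °C + 273 = 1424 K.
Area A = 2.34×10⁻⁴ m².
P = σAT⁴ = 5.670×10⁻⁸ × 2.34×10⁻⁴ × (1424)⁴ = 54.6 W.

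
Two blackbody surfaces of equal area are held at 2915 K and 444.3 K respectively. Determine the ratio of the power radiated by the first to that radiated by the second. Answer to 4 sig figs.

With equal areas, P₁/P₂ = (T₁/T₂)⁴ = (2915/444.3)⁴ = 1853.

P₁/P₂ ≈ 1853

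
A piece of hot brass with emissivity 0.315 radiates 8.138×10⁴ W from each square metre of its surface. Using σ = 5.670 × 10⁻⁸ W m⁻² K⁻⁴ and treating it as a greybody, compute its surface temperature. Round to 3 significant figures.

T ≈ 1.46×10³ K

I = εσT⁴, so T = (I/εσ)^(1/4) = (8.138×10⁴/(0.315×5.670×10⁻⁸))^(1/4) = 1.46×10³ K.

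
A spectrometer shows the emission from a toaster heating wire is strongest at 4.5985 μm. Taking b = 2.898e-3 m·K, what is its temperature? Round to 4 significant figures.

T ≈ 630.2 K

Wien's law gives T = b/λ_max = (2.898×10⁻³ m·K)/(4.5985×10⁻⁶ m) = 630.2 K.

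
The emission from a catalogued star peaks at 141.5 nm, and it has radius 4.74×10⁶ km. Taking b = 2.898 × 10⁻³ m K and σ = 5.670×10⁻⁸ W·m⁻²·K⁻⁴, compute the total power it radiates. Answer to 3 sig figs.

Wien's law: T = b/λ_max = 2.898×10⁻³/1.415×10⁻⁷ = 20480.6 K.
Surface area A = 4πR² = 4π(4.74×10⁹ m)² = 2.82336×10²⁰ m².
Then P = σAT⁴ = 5.670×10⁻⁸×2.82336×10²⁰×(20480.6)⁴ = 2.82×10³⁰ W.

P ≈ 2.82×10³⁰ W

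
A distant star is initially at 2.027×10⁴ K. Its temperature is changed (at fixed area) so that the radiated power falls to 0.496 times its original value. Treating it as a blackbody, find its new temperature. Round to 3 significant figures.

T₂ ≈ 1.70×10⁴ K

P ∝ T⁴, so T₂/T₁ = (P₂/P₁)^(1/4) = (0.496)^(1/4) = 0.839210.
T₂ = 2.027×10⁴ × 0.839210 = 1.70×10⁴ K.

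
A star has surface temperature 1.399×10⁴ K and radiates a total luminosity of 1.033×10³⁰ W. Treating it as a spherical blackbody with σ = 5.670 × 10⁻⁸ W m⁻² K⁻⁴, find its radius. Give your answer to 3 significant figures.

R ≈ 6.15×10⁹ m

L = 4πR²σT⁴ ⇒ R = √(L/(4πσT⁴)).
σT⁴ = 2.17197×10⁹ W/m², so R = √(1.033×10³⁰/(4π×2.17197×10⁹)) = 6.15×10⁹ m.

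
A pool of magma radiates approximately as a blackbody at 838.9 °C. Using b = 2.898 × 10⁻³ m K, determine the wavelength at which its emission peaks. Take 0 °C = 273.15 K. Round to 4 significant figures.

T = 838.9 °C + 273.15 = 1112.05 K.
Wien's displacement law: λ_max = b/T = (2.898×10⁻³ m·K)/(1112.05 K) = 2.6060×10⁻⁶ m.
That is 2.606 μm, in the infrared range.

λ_max ≈ 2.606 μm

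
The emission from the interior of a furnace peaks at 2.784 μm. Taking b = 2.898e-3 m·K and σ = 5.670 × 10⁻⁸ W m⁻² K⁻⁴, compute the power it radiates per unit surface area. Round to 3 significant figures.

I ≈ 6.66×10⁴ W/m²

Wien's law: T = b/λ_max = 2.898×10⁻³/2.784×10⁻⁶ = 1040.95 K.
Then I = σT⁴ = 5.670×10⁻⁸×(1040.95)⁴ = 6.66×10⁴ W/m².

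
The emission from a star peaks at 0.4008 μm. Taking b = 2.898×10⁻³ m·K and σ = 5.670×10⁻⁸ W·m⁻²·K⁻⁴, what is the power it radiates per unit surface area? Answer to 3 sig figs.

Wien's law: T = b/λ_max = 2.898×10⁻³/4.008×10⁻⁷ = 7230.54 K.
Then I = σT⁴ = 5.670×10⁻⁸×(7230.54)⁴ = 1.55×10⁸ W/m².

I ≈ 1.55×10⁸ W/m²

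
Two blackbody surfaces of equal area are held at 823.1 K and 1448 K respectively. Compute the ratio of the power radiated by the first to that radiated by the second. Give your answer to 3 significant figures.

With equal areas, P₁/P₂ = (T₁/T₂)⁴ = (823.1/1448)⁴ = 0.104.

P₁/P₂ ≈ 0.104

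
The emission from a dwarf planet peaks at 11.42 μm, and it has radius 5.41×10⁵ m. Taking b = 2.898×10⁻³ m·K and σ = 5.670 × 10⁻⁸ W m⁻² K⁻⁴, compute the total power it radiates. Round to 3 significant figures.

Wien's law: T = b/λ_max = 2.898×10⁻³/1.142×10⁻⁵ = 253.765 K.
Surface area A = 4πR² = 4π(5.41×10⁵ m)² = 3.67794×10¹² m².
Then P = σAT⁴ = 5.670×10⁻⁸×3.67794×10¹²×(253.765)⁴ = 8.65×10¹⁴ W.

P ≈ 8.65×10¹⁴ W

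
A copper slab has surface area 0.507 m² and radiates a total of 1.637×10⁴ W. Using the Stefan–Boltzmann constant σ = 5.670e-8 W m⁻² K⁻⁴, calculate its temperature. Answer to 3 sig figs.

Area A = 0.507 m².
P = σAT⁴ ⇒ T = (P/(σA))^(1/4) = (1.637×10⁴/(5.670×10⁻⁸×0.507))^(1/4) = 869 K.

T ≈ 869 K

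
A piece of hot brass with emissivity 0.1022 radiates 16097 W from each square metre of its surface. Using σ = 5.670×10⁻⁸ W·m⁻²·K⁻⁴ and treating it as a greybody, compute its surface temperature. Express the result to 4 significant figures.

I = εσT⁴, so T = (I/εσ)^(1/4) = (16097/(0.1022×5.670×10⁻⁸))^(1/4) = 1291 K.

T ≈ 1291 K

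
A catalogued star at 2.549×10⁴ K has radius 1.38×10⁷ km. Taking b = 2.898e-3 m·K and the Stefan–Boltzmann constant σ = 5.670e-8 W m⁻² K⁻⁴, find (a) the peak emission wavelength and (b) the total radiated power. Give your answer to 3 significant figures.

(a) λ_max = b/T = 2.898×10⁻³/2.549×10⁴ = 1.137×10⁻⁷ m = 114 nm.
Surface area A = 4πR² = 4π(1.38×10¹⁰ m)² = 2.39314×10²¹ m².
(b) P = σAT⁴ = 5.670×10⁻⁸×2.39314×10²¹×(2.549×10⁴)⁴ = 5.73×10³¹ W.

λ_max ≈ 114 nm; P ≈ 5.73×10³¹ W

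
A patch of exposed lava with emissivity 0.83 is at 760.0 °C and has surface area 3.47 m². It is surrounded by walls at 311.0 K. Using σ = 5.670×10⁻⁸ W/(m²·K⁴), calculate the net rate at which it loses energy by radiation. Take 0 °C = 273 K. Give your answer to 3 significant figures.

T = 760.0 °C + 273 = 1033.0 K.
Area A = 3.47 m².
Net radiated power P_net = εσA(T⁴ − T₀⁴) = 0.83×5.670×10⁻⁸×3.47×(1033.0⁴ − 311.0⁴).
T⁴ − T₀⁴ = 1.13868×10¹² − 9.35495×10⁹ = 1.12933×10¹² K⁴, so P_net = 1.84×10⁵ W.

Net loss ≈ 1.84×10⁵ W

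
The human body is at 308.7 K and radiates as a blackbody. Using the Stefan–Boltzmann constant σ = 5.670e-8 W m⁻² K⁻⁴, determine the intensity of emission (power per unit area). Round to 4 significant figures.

Stefan–Boltzmann: I = σT⁴ = 5.670×10⁻⁸ × (308.7)⁴ = 514.9 W/m².

I ≈ 514.9 W/m²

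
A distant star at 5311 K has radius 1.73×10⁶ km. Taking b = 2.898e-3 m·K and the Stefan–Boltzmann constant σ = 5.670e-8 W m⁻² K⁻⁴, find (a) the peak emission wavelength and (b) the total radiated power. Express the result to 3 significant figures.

λ_max ≈ 546 nm; P ≈ 1.70×10²⁷ W

(a) λ_max = b/T = 2.898×10⁻³/5311 = 5.457×10⁻⁷ m = 546 nm.
Surface area A = 4πR² = 4π(1.73×10⁹ m)² = 3.76099×10¹⁹ m².
(b) P = σAT⁴ = 5.670×10⁻⁸×3.76099×10¹⁹×(5311)⁴ = 1.70×10²⁷ W.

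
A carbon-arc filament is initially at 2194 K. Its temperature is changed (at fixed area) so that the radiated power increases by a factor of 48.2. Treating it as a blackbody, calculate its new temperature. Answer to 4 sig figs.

T₂ ≈ 5781 K

P ∝ T⁴, so T₂/T₁ = (P₂/P₁)^(1/4) = (48.2)^(1/4) = 2.63489.
T₂ = 2194 × 2.63489 = 5781 K.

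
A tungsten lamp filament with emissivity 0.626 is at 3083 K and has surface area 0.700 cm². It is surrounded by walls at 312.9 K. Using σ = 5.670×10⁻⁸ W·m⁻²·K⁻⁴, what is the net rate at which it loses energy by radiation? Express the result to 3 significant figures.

Area A = 0.700 cm² = 7.00×10⁻⁵ m².
Net radiated power P_net = εσA(T⁴ − T₀⁴) = 0.626×5.670×10⁻⁸×7.00×10⁻⁵×(3083⁴ − 312.9⁴).
T⁴ − T₀⁴ = 9.03429×10¹³ − 9.58567×10⁹ = 9.03333×10¹³ K⁴, so P_net = 224 W.

Net loss ≈ 224 W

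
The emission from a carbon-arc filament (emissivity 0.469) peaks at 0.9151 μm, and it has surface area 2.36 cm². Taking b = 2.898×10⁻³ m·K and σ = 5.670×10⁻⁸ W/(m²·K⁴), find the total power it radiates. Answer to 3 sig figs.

Wien's law: T = b/λ_max = 2.898×10⁻³/9.151×10⁻⁷ = 3166.87 K.
Area A = 2.36 cm² = 2.36×10⁻⁴ m².
Then P = εσAT⁴ = 0.469×5.670×10⁻⁸×2.36×10⁻⁴×(3166.87)⁴ = 631 W.

P ≈ 631 W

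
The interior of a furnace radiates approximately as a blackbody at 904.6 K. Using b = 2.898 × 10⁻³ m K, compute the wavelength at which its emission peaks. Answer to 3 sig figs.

Wien's displacement law: λ_max = b/T = (2.898×10⁻³ m·K)/(904.6 K) = 3.204×10⁻⁶ m.
That is 3.20 μm, in the infrared range.

λ_max ≈ 3.20 μm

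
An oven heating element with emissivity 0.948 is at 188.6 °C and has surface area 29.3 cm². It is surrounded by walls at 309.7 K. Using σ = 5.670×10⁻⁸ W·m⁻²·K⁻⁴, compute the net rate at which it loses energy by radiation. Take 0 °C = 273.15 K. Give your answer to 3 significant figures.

Net loss ≈ 5.71 W

T = 188.6 °C + 273.15 = 461.75 K.
Area A = 29.3 cm² = 2.93×10⁻³ m².
Net radiated power P_net = εσA(T⁴ − T₀⁴) = 0.948×5.670×10⁻⁸×2.93×10⁻³×(461.75⁴ − 309.7⁴).
T⁴ − T₀⁴ = 4.54598×10¹⁰ − 9.19951×10⁹ = 3.62603×10¹⁰ K⁴, so P_net = 5.71 W.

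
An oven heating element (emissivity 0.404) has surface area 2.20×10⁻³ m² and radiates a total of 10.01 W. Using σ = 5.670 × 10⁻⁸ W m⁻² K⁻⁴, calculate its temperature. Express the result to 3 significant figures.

Area A = 2.20×10⁻³ m².
P = εσAT⁴ ⇒ T = (P/(εσA))^(1/4) = (10.01/(0.404×5.670×10⁻⁸×2.20×10⁻³))^(1/4) = 668 K.

T ≈ 668 K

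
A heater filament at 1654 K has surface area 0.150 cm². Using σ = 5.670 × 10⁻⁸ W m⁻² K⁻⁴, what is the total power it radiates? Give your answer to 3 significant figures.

Area A = 0.150 cm² = 1.50×10⁻⁵ m².
P = σAT⁴ = 5.670×10⁻⁸ × 1.50×10⁻⁵ × (1654)⁴ = 6.37 W.

P ≈ 6.37 W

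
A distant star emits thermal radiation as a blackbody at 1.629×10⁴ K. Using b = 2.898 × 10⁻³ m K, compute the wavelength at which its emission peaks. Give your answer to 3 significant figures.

λ_max ≈ 178 nm

Wien's displacement law: λ_max = b/T = (2.898×10⁻³ m·K)/(1.629×10⁴ K) = 1.779×10⁻⁷ m.
That is 178 nm, in the ultraviolet range.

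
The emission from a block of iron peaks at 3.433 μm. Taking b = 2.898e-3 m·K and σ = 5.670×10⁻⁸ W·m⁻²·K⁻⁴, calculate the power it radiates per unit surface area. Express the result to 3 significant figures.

I ≈ 2.88×10⁴ W/m²

Wien's law: T = b/λ_max = 2.898×10⁻³/3.433×10⁻⁶ = 844.160 K.
Then I = σT⁴ = 5.670×10⁻⁸×(844.160)⁴ = 2.88×10⁴ W/m².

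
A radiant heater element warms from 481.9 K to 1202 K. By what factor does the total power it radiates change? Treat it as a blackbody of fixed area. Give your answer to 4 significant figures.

P₂/P₁ ≈ 38.71

P ∝ T⁴, so P₂/P₁ = (T₂/T₁)⁴ = (1202/481.9)⁴ = (2.49429)⁴ = 38.71.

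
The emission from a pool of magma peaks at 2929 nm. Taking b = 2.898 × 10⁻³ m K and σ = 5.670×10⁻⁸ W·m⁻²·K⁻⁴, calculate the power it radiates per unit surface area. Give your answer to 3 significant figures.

Wien's law: T = b/λ_max = 2.898×10⁻³/2.929×10⁻⁶ = 989.416 K.
Then I = σT⁴ = 5.670×10⁻⁸×(989.416)⁴ = 5.43×10⁴ W/m².

I ≈ 5.43×10⁴ W/m²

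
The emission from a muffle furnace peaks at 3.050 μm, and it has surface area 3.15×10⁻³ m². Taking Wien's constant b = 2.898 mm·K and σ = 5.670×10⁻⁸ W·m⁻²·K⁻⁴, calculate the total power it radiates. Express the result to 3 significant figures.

P ≈ 146 W

Wien's law: T = b/λ_max = 2.898×10⁻³/3.050×10⁻⁶ = 950.164 K.
Area A = 3.15×10⁻³ m².
Then P = σAT⁴ = 5.670×10⁻⁸×3.15×10⁻³×(950.164)⁴ = 146 W.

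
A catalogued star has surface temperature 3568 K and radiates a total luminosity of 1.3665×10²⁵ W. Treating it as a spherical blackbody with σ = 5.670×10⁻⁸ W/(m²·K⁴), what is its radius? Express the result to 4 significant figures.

R ≈ 3.440×10⁸ m

L = 4πR²σT⁴ ⇒ R = √(L/(4πσT⁴)).
σT⁴ = 9.18930×10⁶ W/m², so R = √(1.3665×10²⁵/(4π×9.18930×10⁶)) = 3.440×10⁸ m.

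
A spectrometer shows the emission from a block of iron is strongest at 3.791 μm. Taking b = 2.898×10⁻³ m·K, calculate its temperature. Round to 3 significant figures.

Wien's law gives T = b/λ_max = (2.898×10⁻³ m·K)/(3.791×10⁻⁶ m) = 764 K.

T ≈ 764 K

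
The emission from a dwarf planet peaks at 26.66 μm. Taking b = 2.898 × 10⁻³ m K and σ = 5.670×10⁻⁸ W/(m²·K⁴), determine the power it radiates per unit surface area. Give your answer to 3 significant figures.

Wien's law: T = b/λ_max = 2.898×10⁻³/2.666×10⁻⁵ = 108.702 K.
Then I = σT⁴ = 5.670×10⁻⁸×(108.702)⁴ = 7.92 W/m².

I ≈ 7.92 W/m²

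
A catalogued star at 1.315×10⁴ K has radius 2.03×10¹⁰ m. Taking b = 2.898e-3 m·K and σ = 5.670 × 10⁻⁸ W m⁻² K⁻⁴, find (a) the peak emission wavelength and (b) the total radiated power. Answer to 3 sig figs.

(a) λ_max = b/T = 2.898×10⁻³/1.315×10⁴ = 2.204×10⁻⁷ m = 220 nm.
Surface area A = 4πR² = 4π(2.03×10¹⁰ m)² = 5.17848×10²¹ m².
(b) P = σAT⁴ = 5.670×10⁻⁸×5.17848×10²¹×(1.315×10⁴)⁴ = 8.78×10³⁰ W.

λ_max ≈ 220 nm; P ≈ 8.78×10³⁰ W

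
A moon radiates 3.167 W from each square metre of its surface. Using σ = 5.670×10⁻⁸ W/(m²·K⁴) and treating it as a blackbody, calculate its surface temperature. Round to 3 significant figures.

I = σT⁴, so T = (I/σ)^(1/4) = (3.167/(5.670×10⁻⁸))^(1/4) = 86.5 K.

T ≈ 86.5 K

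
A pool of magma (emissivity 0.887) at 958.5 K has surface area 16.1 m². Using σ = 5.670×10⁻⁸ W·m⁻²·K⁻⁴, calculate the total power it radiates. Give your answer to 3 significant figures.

Area A = 16.1 m².
P = εσAT⁴ = 0.887 × 5.670×10⁻⁸ × 16.1 × (958.5)⁴ = 6.83×10⁵ W.

P ≈ 6.83×10⁵ W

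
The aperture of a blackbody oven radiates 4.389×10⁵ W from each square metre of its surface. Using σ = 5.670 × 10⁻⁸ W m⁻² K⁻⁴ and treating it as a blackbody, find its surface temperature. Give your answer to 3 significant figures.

I = σT⁴, so T = (I/σ)^(1/4) = (4.389×10⁵/(5.670×10⁻⁸))^(1/4) = 1.67×10³ K.

T ≈ 1.67×10³ K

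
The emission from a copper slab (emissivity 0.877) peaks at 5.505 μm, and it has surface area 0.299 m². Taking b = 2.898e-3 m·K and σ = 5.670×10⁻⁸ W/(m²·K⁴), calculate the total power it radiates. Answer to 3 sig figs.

Wien's law: T = b/λ_max = 2.898×10⁻³/5.505×10⁻⁶ = 526.431 K.
Area A = 0.299 m².
Then P = εσAT⁴ = 0.877×5.670×10⁻⁸×0.299×(526.431)⁴ = 1.14×10³ W.

P ≈ 1.14×10³ W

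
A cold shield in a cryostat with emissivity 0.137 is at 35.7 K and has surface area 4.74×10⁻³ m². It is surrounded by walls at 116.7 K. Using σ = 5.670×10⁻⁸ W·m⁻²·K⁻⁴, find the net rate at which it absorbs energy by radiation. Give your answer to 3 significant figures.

Net gain ≈ 6.77×10⁻³ W

Area A = 4.74×10⁻³ m².
Net radiated power P_net = εσA(T⁴ − T₀⁴) = 0.137×5.670×10⁻⁸×4.74×10⁻³×(35.7⁴ − 116.7⁴).
T⁴ − T₀⁴ = 1.62432×10⁶ − 1.85474×10⁸ = -1.83850×10⁸ K⁴, so P_net = -6.77×10⁻³ W — negative, meaning a net gain of 6.77×10⁻³ W.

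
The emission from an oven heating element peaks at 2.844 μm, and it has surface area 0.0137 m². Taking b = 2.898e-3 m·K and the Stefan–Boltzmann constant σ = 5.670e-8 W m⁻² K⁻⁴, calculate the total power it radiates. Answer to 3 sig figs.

Wien's law: T = b/λ_max = 2.898×10⁻³/2.844×10⁻⁶ = 1018.99 K.
Area A = 0.0137 m².
Then P = σAT⁴ = 5.670×10⁻⁸×0.0137×(1018.99)⁴ = 837 W.

P ≈ 837 W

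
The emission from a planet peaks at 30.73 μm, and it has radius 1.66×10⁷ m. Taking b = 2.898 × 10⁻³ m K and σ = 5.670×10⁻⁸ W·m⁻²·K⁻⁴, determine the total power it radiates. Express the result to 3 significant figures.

P ≈ 1.55×10¹⁶ W

Wien's law: T = b/λ_max = 2.898×10⁻³/3.073×10⁻⁵ = 94.3052 K.
Surface area A = 4πR² = 4π(1.66×10⁷ m)² = 3.46279×10¹⁵ m².
Then P = σAT⁴ = 5.670×10⁻⁸×3.46279×10¹⁵×(94.3052)⁴ = 1.55×10¹⁶ W.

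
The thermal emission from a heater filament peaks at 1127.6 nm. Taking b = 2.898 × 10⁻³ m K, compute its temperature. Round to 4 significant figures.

T ≈ 2570 K

Wien's law gives T = b/λ_max = (2.898×10⁻³ m·K)/(1.1276×10⁻⁶ m) = 2570 K.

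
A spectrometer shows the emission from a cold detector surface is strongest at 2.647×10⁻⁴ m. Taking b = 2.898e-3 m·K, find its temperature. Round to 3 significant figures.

T ≈ 10.9 K

Wien's law gives T = b/λ_max = (2.898×10⁻³ m·K)/(2.647×10⁻⁴ m) = 10.9 K.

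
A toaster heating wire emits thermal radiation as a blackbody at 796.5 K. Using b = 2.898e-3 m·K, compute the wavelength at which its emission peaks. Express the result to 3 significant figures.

λ_max ≈ 3.64 μm

Wien's displacement law: λ_max = b/T = (2.898×10⁻³ m·K)/(796.5 K) = 3.638×10⁻⁶ m.
That is 3.64 μm, in the infrared range.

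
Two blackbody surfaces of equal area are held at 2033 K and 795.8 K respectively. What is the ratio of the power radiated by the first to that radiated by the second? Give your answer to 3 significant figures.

P₁/P₂ ≈ 42.6

With equal areas, P₁/P₂ = (T₁/T₂)⁴ = (2033/795.8)⁴ = 42.6.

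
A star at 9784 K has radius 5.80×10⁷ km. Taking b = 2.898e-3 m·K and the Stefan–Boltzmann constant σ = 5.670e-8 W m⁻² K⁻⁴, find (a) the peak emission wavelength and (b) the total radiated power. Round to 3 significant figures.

(a) λ_max = b/T = 2.898×10⁻³/9784 = 2.962×10⁻⁷ m = 296 nm.
Surface area A = 4πR² = 4π(5.80×10¹⁰ m)² = 4.22733×10²² m².
(b) P = σAT⁴ = 5.670×10⁻⁸×4.22733×10²²×(9784)⁴ = 2.20×10³¹ W.

λ_max ≈ 296 nm; P ≈ 2.20×10³¹ W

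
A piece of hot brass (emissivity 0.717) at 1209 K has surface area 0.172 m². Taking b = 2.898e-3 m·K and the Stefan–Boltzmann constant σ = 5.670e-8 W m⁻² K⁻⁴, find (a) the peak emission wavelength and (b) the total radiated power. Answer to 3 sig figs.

λ_max ≈ 2.40 μm; P ≈ 1.49×10⁴ W

(a) λ_max = b/T = 2.898×10⁻³/1209 = 2.397×10⁻⁶ m = 2.40 μm.
Area A = 0.172 m².
(b) P = εσAT⁴ = 0.717×5.670×10⁻⁸×0.172×(1209)⁴ = 1.49×10⁴ W.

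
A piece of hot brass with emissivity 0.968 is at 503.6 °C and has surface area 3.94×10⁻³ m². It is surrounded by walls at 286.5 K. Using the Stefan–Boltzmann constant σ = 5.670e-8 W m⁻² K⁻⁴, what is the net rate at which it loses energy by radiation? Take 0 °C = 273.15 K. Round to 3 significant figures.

Net loss ≈ 77.3 W

T = 503.6 °C + 273.15 = 776.75 K.
Area A = 3.94×10⁻³ m².
Net radiated power P_net = εσA(T⁴ − T₀⁴) = 0.968×5.670×10⁻⁸×3.94×10⁻³×(776.75⁴ − 286.5⁴).
T⁴ − T₀⁴ = 3.64020×10¹¹ − 6.73750×10⁹ = 3.57282×10¹¹ K⁴, so P_net = 77.3 W.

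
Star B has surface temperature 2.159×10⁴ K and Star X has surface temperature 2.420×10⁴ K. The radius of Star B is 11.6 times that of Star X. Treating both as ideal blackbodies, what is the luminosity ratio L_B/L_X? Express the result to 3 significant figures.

L_B/L_X ≈ 85.2

L ∝ R²T⁴, so L_B/L_X = (R_B/R_X)²(T_B/T_X)⁴ = (11.6)² × (2.159×10⁴/2.420×10⁴)⁴ = 134.56 × 0.633504 = 85.2.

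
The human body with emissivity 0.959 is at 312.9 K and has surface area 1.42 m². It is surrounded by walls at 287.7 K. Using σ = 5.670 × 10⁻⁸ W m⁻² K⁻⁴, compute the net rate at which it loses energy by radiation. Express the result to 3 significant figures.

Area A = 1.42 m².
Net radiated power P_net = εσA(T⁴ − T₀⁴) = 0.959×5.670×10⁻⁸×1.42×(312.9⁴ − 287.7⁴).
T⁴ − T₀⁴ = 9.58567×10⁹ − 6.85109×10⁹ = 2.73458×10⁹ K⁴, so P_net = 211 W.

Net loss ≈ 211 W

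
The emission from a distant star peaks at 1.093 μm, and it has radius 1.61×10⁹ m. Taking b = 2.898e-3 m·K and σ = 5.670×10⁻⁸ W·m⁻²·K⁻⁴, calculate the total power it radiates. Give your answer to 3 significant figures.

P ≈ 9.13×10²⁵ W

Wien's law: T = b/λ_max = 2.898×10⁻³/1.093×10⁻⁶ = 2651.42 K.
Surface area A = 4πR² = 4π(1.61×10⁹ m)² = 3.25733×10¹⁹ m².
Then P = σAT⁴ = 5.670×10⁻⁸×3.25733×10¹⁹×(2651.42)⁴ = 9.13×10²⁵ W.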